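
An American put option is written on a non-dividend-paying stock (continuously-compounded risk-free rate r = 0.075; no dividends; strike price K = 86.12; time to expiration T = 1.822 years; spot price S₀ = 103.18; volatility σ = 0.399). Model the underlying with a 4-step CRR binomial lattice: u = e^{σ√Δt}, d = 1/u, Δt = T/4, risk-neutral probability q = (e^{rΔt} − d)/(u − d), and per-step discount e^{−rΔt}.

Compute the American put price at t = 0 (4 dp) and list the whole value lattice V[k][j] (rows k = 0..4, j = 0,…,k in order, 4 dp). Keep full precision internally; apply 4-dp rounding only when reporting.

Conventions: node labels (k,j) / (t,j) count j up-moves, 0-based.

params: Δt=0.45550 u=1.30903 d=0.76392 q=0.49684 e^(-rΔt)=0.96641
t_4 payoffs: 50.9806 25.9064 0.0000 0.0000 0.0000
k=3: node(3,0) S=45.9986 payoff=40.1214 vs cont=37.2290 → 40.1214 [stop]  node(3,1) S=78.8216 payoff=7.2984 vs cont=12.5974 → 12.5974 [wait]  node(3,2) S=135.0659 payoff=0.0000 vs cont=0.0000 → 0.0000 [wait]  node(3,3) S=231.4443 payoff=0.0000 vs cont=0.0000 → 0.0000 [wait]
k=2: node(2,0) S=60.2136 payoff=25.9064 vs cont=25.5583 → 25.9064 [stop]  node(2,1) S=103.1800 payoff=0.0000 vs cont=6.1257 → 6.1257 [wait]  node(2,2) S=176.8057 payoff=0.0000 vs cont=0.0000 → 0.0000 [wait]
k=1: node(1,0) S=78.8216 payoff=7.2984 vs cont=15.5386 → 15.5386 [wait]  node(1,1) S=135.0659 payoff=0.0000 vs cont=2.9787 → 2.9787 [wait]
k=0: node(0,0) S=103.1800 payoff=0.0000 vs cont=8.9861 → 8.9861 [wait]

price = 8.9861
tree:
8.9861
15.5386 2.9787
25.9064 6.1257 0.0000
40.1214 12.5974 0.0000 0.0000
50.9806 25.9064 0.0000 0.0000 0.0000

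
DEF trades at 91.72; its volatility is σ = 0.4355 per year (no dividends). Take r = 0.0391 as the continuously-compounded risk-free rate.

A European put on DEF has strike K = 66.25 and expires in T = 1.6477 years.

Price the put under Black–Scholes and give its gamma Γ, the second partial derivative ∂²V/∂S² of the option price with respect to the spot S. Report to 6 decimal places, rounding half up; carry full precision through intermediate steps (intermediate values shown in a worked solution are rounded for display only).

price = 5.925978
Γ = 0.004829

σ√T = 0.4355·√1.6477 = 0.559020
d₁ = (ln(S/K) + (r+σ²/2)T) / (σ√T) = (ln(91.72/66.25) + (0.0391+0.4355²/2)·1.6477) / 0.559020 = (0.325305 + 0.220677) / 0.559020 = 0.976677
d₂ = d₁ − σ√T = 0.976677 − 0.559020 = 0.417657
e^{−rT} = 0.937606
N(−d₁) = 0.164365,  N(−d₂) = 0.338099
Put price V = K·e^{−rT}·N(−d₂) − S·N(−d₁) = 21.001501 − 15.075523 = 5.925978
φ(d₁) = (1/√(2π))·e^{−d₁²/2} = 0.247613
Γ = φ(d₁) / (S·σ·√T) = 0.004829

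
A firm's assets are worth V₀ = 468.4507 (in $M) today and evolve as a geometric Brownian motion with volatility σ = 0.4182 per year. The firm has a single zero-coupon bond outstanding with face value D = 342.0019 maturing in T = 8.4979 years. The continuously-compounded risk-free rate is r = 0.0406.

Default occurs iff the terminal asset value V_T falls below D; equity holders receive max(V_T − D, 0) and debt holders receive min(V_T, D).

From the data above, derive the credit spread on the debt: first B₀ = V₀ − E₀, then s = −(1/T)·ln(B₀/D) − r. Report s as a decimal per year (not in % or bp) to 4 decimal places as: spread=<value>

Apply the equity-as-call identities (strike 342.0019, horizon 8.4979 years):
d₁ = [ln(V₀/D) + (r + σ²/2)T] / (σ√T)
   = [ln(468.4507/342.0019) + (0.0406 + 0.5·0.4182²)·8.4979] / (0.4182·√8.4979)
   = [0.314615 + 1.088119] / 1.219101 = 1.150629
d₂ = d₁ − σ√T = 1.150629 − 1.219101 = -0.068472
N(d₁) = 0.875058,  N(d₂) = 0.472705,  e^(−rT) = 0.708210
E₀ = V₀·N(d₁) − D·e^(−rT)·N(d₂)
   = 468.4507·0.875058 − 342.0019·0.708210·0.472705 = 295.427904
B₀ = V₀ − E₀ = 468.4507 − 295.427904 = 173.022796
spread = −(1/T)·ln(B₀/D) − r = −(1/8.4979)·ln(173.022796/342.0019) − 0.0406 = 0.03958369

spread=0.0396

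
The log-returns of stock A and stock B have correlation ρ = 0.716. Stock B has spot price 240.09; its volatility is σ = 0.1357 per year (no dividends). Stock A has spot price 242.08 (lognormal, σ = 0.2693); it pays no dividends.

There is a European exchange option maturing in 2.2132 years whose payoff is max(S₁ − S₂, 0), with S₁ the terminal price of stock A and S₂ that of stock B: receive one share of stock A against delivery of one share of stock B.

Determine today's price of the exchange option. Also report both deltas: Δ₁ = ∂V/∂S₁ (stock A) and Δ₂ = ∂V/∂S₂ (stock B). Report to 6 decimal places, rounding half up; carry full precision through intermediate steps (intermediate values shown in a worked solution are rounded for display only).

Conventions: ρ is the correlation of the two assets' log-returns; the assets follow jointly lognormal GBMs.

exchange price = 29.020005
Δ1 = 0.569221
Δ2 = -0.453068

σ_eff = √(σ₁² + σ₂² − 2ρσ₁σ₂) = √(0.2693² + 0.1357² − 2·0.716·0.2693·0.1357) = 0.196484
d₁ = (ln(S₁/S₂) + (q₂ − q₁ + σ_eff²/2)T) / (σ_eff√T) = (ln(242.08/240.09) + (0.0 − 0.0 + 0.019303)·2.2132) / 0.292306 = 0.174392
d₂ = d₁ − σ_eff√T = 0.174392 − 0.292306 = -0.117914
N(d₁) = 0.569221,  N(d₂) = 0.453068
V = S₁·e^{−q₁T}·N(d₁) − S₂·e^{−q₂T}·N(d₂) = 137.797076 − 108.777071 = 29.020005
Key observation: no risk-free rate is needed — with the second asset as numeraire the exchange option is a call on the ratio S₁/S₂, and r cancels out of the value.
Δ₁ = e^{−q₁T}·N(d₁) = 0.569221;  Δ₂ = −e^{−q₂T}·N(d₂) = -0.453068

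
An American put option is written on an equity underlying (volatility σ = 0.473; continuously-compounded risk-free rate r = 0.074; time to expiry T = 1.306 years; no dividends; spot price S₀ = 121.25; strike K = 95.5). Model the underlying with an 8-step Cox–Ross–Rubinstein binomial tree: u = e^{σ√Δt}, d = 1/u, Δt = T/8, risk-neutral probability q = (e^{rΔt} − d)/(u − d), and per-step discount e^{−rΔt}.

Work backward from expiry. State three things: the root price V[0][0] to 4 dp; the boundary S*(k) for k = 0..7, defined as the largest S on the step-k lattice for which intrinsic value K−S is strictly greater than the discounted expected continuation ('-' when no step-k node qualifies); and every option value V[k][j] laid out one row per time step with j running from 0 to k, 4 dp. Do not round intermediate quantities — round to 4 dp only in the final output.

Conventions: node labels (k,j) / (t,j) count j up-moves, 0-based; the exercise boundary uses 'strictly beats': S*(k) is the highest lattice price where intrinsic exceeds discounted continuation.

params: Δt=0.16325 u=1.21059 d=0.82604 q=0.48397 e^(-rΔt)=0.98799
t_8 payoffs: 69.2160 56.9798 39.0471 12.7660 0.0000 0.0000 0.0000 0.0000 0.0000
t_7: node(7,0) S=31.8192 payoff=63.6808 vs cont=62.5340 → 63.6808 [stop]  node(7,1) S=46.6324 payoff=48.8676 vs cont=47.7209 → 48.8676 [stop]  node(7,2) S=68.3416 payoff=27.1584 vs cont=26.0116 → 27.1584 [stop]  node(7,3) S=100.1574 payoff=0.0000 vs cont=6.5085 → 6.5085 [wait]  node(7,4) S=146.7846 payoff=0.0000 vs cont=0.0000 → 0.0000 [wait]  node(7,5) S=215.1188 payoff=0.0000 vs cont=0.0000 → 0.0000 [wait]  node(7,6) S=315.2652 payoff=0.0000 vs cont=0.0000 → 0.0000 [wait]  node(7,7) S=462.0337 payoff=0.0000 vs cont=0.0000 → 0.0000 [wait]  ⇒ S*(7)=68.3416
t_6: node(6,0) S=38.5202 payoff=56.9798 vs cont=55.8330 → 56.9798 [stop]  node(6,1) S=56.4529 payoff=39.0471 vs cont=37.9003 → 39.0471 [stop]  node(6,2) S=82.7340 payoff=12.7660 vs cont=16.9583 → 16.9583 [wait]  node(6,3) S=121.2500 payoff=0.0000 vs cont=3.3182 → 3.3182 [wait]  node(6,4) S=177.6967 payoff=0.0000 vs cont=0.0000 → 0.0000 [wait]  node(6,5) S=260.4217 payoff=0.0000 vs cont=0.0000 → 0.0000 [wait]  node(6,6) S=381.6584 payoff=0.0000 vs cont=0.0000 → 0.0000 [wait]  ⇒ S*(6)=56.4529
t_5: node(5,0) S=46.6324 payoff=48.8676 vs cont=47.7209 → 48.8676 [stop]  node(5,1) S=68.3416 payoff=27.1584 vs cont=28.0162 → 28.0162 [wait]  node(5,2) S=100.1574 payoff=0.0000 vs cont=10.2325 → 10.2325 [wait]  node(5,3) S=146.7846 payoff=0.0000 vs cont=1.6917 → 1.6917 [wait]  node(5,4) S=215.1188 payoff=0.0000 vs cont=0.0000 → 0.0000 [wait]  node(5,5) S=315.2652 payoff=0.0000 vs cont=0.0000 → 0.0000 [wait]  ⇒ S*(5)=46.6324
t_4: node(4,0) S=56.4529 payoff=39.0471 vs cont=38.3105 → 39.0471 [stop]  node(4,1) S=82.7340 payoff=12.7660 vs cont=19.1764 → 19.1764 [wait]  node(4,2) S=121.2500 payoff=0.0000 vs cont=6.0258 → 6.0258 [wait]  node(4,3) S=177.6967 payoff=0.0000 vs cont=0.8625 → 0.8625 [wait]  node(4,4) S=260.4217 payoff=0.0000 vs cont=0.0000 → 0.0000 [wait]  ⇒ S*(4)=56.4529
t_3: node(3,0) S=68.3416 payoff=27.1584 vs cont=29.0768 → 29.0768 [wait]  node(3,1) S=100.1574 payoff=0.0000 vs cont=12.6580 → 12.6580 [wait]  node(3,2) S=146.7846 payoff=0.0000 vs cont=3.4846 → 3.4846 [wait]  node(3,3) S=215.1188 payoff=0.0000 vs cont=0.4397 → 0.4397 [wait]  ⇒ S*(3)=-
t_2: node(2,0) S=82.7340 payoff=12.7660 vs cont=20.8769 → 20.8769 [wait]  node(2,1) S=121.2500 payoff=0.0000 vs cont=8.1196 → 8.1196 [wait]  node(2,2) S=177.6967 payoff=0.0000 vs cont=1.9868 → 1.9868 [wait]  ⇒ S*(2)=-
t_1: node(1,0) S=100.1574 payoff=0.0000 vs cont=14.5262 → 14.5262 [wait]  node(1,1) S=146.7846 payoff=0.0000 vs cont=5.0897 → 5.0897 [wait]  ⇒ S*(1)=-
t_0: node(0,0) S=121.2500 payoff=0.0000 vs cont=9.8396 → 9.8396 [wait]  ⇒ S*(0)=-

price = 9.8396
boundary = - - - - 56.4529 46.6324 56.4529 68.3416
tree:
9.8396
14.5262 5.0897
20.8769 8.1196 1.9868
29.0768 12.6580 3.4846 0.4397
39.0471 19.1764 6.0258 0.8625 0.0000
48.8676 28.0162 10.2325 1.6917 0.0000 0.0000
56.9798 39.0471 16.9583 3.3182 0.0000 0.0000 0.0000
63.6808 48.8676 27.1584 6.5085 0.0000 0.0000 0.0000 0.0000
69.2160 56.9798 39.0471 12.7660 0.0000 0.0000 0.0000 0.0000 0.0000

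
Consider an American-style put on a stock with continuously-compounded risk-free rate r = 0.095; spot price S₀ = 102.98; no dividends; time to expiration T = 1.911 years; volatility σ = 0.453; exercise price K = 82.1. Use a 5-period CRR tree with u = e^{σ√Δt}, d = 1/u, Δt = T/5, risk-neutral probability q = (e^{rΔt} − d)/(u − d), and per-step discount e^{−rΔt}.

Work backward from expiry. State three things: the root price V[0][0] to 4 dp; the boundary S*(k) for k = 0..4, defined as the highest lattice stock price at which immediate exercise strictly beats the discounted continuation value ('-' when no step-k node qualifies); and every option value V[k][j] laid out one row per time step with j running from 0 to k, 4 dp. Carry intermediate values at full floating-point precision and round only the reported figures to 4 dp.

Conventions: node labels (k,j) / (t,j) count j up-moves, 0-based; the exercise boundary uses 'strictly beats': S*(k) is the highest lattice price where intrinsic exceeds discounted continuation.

price = 8.8489
boundary = - - - 44.4502 58.8166
tree:
8.8489
14.8664 3.3847
24.2009 6.4753 0.4918
37.6498 12.3188 1.0111 0.0000
48.5071 23.2834 2.0788 0.0000 0.0000
56.7124 37.6498 4.2737 0.0000 0.0000 0.0000

Δt=0.38220  u=1.32320  d=0.75574  q=0.49560  discount=0.96434
step 5 (expiry): payoffs max(K−S,0) = 56.7124 37.6498 4.2737 0.0000 0.0000 0.0000
step 4: (k=4,j=0): S=33.5929, K−S=48.5071, hold=45.5796 ⇒ V=48.5071 exercise | (k=4,j=1): S=58.8166, K−S=23.2834, hold=20.3559 ⇒ V=23.2834 exercise | (k=4,j=2): S=102.9800, K−S=0.0000, hold=2.0788 ⇒ V=2.0788 continue | (k=4,j=3): S=180.3041, K−S=0.0000, hold=0.0000 ⇒ V=0.0000 continue | (k=4,j=4): S=315.6883, K−S=0.0000, hold=0.0000 ⇒ V=0.0000 continue  boundary S*=58.8166
step 3: (k=3,j=0): S=44.4502, K−S=37.6498, hold=34.7223 ⇒ V=37.6498 exercise | (k=3,j=1): S=77.8263, K−S=4.2737, hold=12.3188 ⇒ V=12.3188 continue | (k=3,j=2): S=136.2634, K−S=0.0000, hold=1.0111 ⇒ V=1.0111 continue | (k=3,j=3): S=238.5789, K−S=0.0000, hold=0.0000 ⇒ V=0.0000 continue  boundary S*=44.4502
step 2: (k=2,j=0): S=58.8166, K−S=23.2834, hold=24.2009 ⇒ V=24.2009 continue | (k=2,j=1): S=102.9800, K−S=0.0000, hold=6.4753 ⇒ V=6.4753 continue | (k=2,j=2): S=180.3041, K−S=0.0000, hold=0.4918 ⇒ V=0.4918 continue  boundary S*=-
step 1: (k=1,j=0): S=77.8263, K−S=4.2737, hold=14.8664 ⇒ V=14.8664 continue | (k=1,j=1): S=136.2634, K−S=0.0000, hold=3.3847 ⇒ V=3.3847 continue  boundary S*=-
step 0: (k=0,j=0): S=102.9800, K−S=0.0000, hold=8.8489 ⇒ V=8.8489 continue  boundary S*=-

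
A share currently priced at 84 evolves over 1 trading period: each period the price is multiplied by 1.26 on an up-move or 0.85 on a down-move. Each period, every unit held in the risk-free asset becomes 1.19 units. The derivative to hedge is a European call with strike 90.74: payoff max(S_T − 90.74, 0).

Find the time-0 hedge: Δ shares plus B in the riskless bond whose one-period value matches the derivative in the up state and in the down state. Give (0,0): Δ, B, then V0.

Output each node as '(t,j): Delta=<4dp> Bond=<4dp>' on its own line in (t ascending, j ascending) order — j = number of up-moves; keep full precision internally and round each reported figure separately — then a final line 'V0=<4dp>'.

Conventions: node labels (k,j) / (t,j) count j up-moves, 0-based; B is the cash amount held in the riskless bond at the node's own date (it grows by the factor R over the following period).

The replicating-portfolio and risk-neutral prices coincide; use p* = (1.19−0.85)/(1.26−0.85) = 0.8293 for the latter.
Terminal payoffs: V(1,0)=0.0000, V(1,1)=15.1000
  t=0,j=0: stock 84.0000 → up 105.8400 (V=15.1000), down 71.4000 (V=0.0000). Price 10.5226; hedge Δ=0.4384, bond B=-26.3066.
Sanity check at the root: Δ(0,0)·S0 + B(0,0) reproduces V0 = 10.5226.

(0,0): Delta=0.4384 Bond=-26.3066
V0=10.5226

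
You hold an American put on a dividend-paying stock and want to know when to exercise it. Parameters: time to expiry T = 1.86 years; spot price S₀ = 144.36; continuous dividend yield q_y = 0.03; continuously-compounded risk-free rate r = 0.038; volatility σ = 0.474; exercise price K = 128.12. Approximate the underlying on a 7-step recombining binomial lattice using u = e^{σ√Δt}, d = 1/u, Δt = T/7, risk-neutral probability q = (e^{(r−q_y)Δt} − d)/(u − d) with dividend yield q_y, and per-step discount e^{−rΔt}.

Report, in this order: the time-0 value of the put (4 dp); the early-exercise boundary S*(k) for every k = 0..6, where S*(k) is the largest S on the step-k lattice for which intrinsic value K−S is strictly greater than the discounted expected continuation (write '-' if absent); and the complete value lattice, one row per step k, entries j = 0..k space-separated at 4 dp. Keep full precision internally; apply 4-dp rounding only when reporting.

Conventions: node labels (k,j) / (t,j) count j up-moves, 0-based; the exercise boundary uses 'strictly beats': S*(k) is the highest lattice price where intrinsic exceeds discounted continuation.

params: Δt=0.26571 u=1.27677 d=0.78323 q=0.44353 e^(-rΔt)=0.98995
t_7 payoffs: 102.0192 85.5719 58.7604 15.0536 0.0000 0.0000 0.0000 0.0000
t_6: node(6,0) S=33.3247 payoff=94.7953 vs cont=93.7727 → 94.7953 [stop]  node(6,1) S=54.3242 payoff=73.7958 vs cont=72.9400 → 73.7958 [stop]  node(6,2) S=88.5564 payoff=39.5636 vs cont=38.9795 → 39.5636 [stop]  node(6,3) S=144.3600 payoff=0.0000 vs cont=8.2927 → 8.2927 [wait]  node(6,4) S=235.3280 payoff=0.0000 vs cont=0.0000 → 0.0000 [wait]  node(6,5) S=383.6192 payoff=0.0000 vs cont=0.0000 → 0.0000 [wait]  node(6,6) S=625.3557 payoff=0.0000 vs cont=0.0000 → 0.0000 [wait]  ⇒ S*(6)=88.5564
t_5: node(5,0) S=42.5481 payoff=85.5719 vs cont=84.6226 → 85.5719 [stop]  node(5,1) S=69.3596 payoff=58.7604 vs cont=58.0239 → 58.7604 [stop]  node(5,2) S=113.0664 payoff=15.0536 vs cont=25.4359 → 25.4359 [wait]  node(5,3) S=184.3148 payoff=0.0000 vs cont=4.5683 → 4.5683 [wait]  node(5,4) S=300.4602 payoff=0.0000 vs cont=0.0000 → 0.0000 [wait]  node(5,5) S=489.7943 payoff=0.0000 vs cont=0.0000 → 0.0000 [wait]  ⇒ S*(5)=69.3596
t_4: node(4,0) S=54.3242 payoff=73.7958 vs cont=72.9400 → 73.7958 [stop]  node(4,1) S=88.5564 payoff=39.5636 vs cont=43.5381 → 43.5381 [wait]  node(4,2) S=144.3600 payoff=0.0000 vs cont=16.0179 → 16.0179 [wait]  node(4,3) S=235.3280 payoff=0.0000 vs cont=2.5166 → 2.5166 [wait]  node(4,4) S=383.6192 payoff=0.0000 vs cont=0.0000 → 0.0000 [wait]  ⇒ S*(4)=54.3242
t_3: node(3,0) S=69.3596 payoff=58.7604 vs cont=59.7691 → 59.7691 [wait]  node(3,1) S=113.0664 payoff=15.0536 vs cont=31.0173 → 31.0173 [wait]  node(3,2) S=184.3148 payoff=0.0000 vs cont=9.9289 → 9.9289 [wait]  node(3,3) S=300.4602 payoff=0.0000 vs cont=1.3863 → 1.3863 [wait]  ⇒ S*(3)=-
t_2: node(2,0) S=88.5564 payoff=39.5636 vs cont=46.5445 → 46.5445 [wait]  node(2,1) S=144.3600 payoff=0.0000 vs cont=21.4463 → 21.4463 [wait]  node(2,2) S=235.3280 payoff=0.0000 vs cont=6.0783 → 6.0783 [wait]  ⇒ S*(2)=-
t_1: node(1,0) S=113.0664 payoff=15.0536 vs cont=35.0569 → 35.0569 [wait]  node(1,1) S=184.3148 payoff=0.0000 vs cont=14.4832 → 14.4832 [wait]  ⇒ S*(1)=-
t_0: node(0,0) S=144.3600 payoff=0.0000 vs cont=25.6713 → 25.6713 [wait]  ⇒ S*(0)=-

price = 25.6713
boundary = - - - - 54.3242 69.3596 88.5564
tree:
25.6713
35.0569 14.4832
46.5445 21.4463 6.0783
59.7691 31.0173 9.9289 1.3863
73.7958 43.5381 16.0179 2.5166 0.0000
85.5719 58.7604 25.4359 4.5683 0.0000 0.0000
94.7953 73.7958 39.5636 8.2927 0.0000 0.0000 0.0000
102.0192 85.5719 58.7604 15.0536 0.0000 0.0000 0.0000 0.0000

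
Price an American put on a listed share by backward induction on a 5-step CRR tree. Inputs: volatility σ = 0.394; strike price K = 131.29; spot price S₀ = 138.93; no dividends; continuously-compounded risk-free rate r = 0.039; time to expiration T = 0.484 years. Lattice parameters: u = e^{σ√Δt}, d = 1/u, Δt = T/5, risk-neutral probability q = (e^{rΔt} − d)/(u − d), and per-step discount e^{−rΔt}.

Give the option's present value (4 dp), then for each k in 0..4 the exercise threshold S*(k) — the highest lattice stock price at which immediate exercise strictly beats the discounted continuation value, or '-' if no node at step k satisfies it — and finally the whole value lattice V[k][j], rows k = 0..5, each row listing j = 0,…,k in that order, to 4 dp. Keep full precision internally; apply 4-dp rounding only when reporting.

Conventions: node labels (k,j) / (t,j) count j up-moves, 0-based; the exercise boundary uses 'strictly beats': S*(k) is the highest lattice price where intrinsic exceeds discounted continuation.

Δt=0.09680, u=1.13041, d=0.88463, q=0.48478, disc=e^(-rΔt)=0.99623
k=5 terminal: V=max(K-S,0) → 56.0224 35.1103 8.3881 0.0000 0.0000 0.0000
k=4: j=0 S=85.0836 intr=46.2064 cont=45.7117 V=46.2064[EX]; j=1 S=108.7229 intr=22.5671 cont=22.0724 V=22.5671[EX]; j=2 S=138.9300 intr=0.0000 cont=4.3054 V=4.3054[hold]; j=3 S=177.5298 intr=0.0000 cont=0.0000 V=0.0000[hold]; j=4 S=226.8539 intr=0.0000 cont=0.0000 V=0.0000[hold]  S*(4)=108.7229
k=3: j=0 S=96.1797 intr=35.1103 cont=34.6156 V=35.1103[EX]; j=1 S=122.9019 intr=8.3881 cont=13.6625 V=13.6625[hold]; j=2 S=157.0484 intr=0.0000 cont=2.2099 V=2.2099[hold]; j=3 S=200.6821 intr=0.0000 cont=0.0000 V=0.0000[hold]  S*(3)=96.1797
k=2: j=0 S=108.7229 intr=22.5671 cont=24.6197 V=24.6197[hold]; j=1 S=138.9300 intr=0.0000 cont=8.0799 V=8.0799[hold]; j=2 S=177.5298 intr=0.0000 cont=1.1343 V=1.1343[hold]  S*(2)=-
k=1: j=0 S=122.9019 intr=8.3881 cont=16.5390 V=16.5390[hold]; j=1 S=157.0484 intr=0.0000 cont=4.6951 V=4.6951[hold]  S*(1)=-
k=0: j=0 S=138.9300 intr=0.0000 cont=10.7566 V=10.7566[hold]  S*(0)=-

price = 10.7566
boundary = - - - 96.1797 108.7229
tree:
10.7566
16.5390 4.6951
24.6197 8.0799 1.1343
35.1103 13.6625 2.2099 0.0000
46.2064 22.5671 4.3054 0.0000 0.0000
56.0224 35.1103 8.3881 0.0000 0.0000 0.0000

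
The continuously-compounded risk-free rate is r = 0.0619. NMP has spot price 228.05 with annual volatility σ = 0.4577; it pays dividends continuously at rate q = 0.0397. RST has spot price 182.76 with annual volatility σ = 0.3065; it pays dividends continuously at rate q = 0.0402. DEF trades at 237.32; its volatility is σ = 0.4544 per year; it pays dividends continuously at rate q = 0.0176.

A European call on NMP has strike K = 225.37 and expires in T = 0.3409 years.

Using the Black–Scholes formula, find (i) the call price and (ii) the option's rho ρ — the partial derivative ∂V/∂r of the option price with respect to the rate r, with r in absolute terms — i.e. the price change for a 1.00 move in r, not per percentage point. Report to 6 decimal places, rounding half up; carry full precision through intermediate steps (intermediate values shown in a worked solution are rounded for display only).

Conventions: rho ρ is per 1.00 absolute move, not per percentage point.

σ√T = 0.4577·√0.3409 = 0.267236
d₁ = (ln(S/K) + (r−q+σ²/2)T) / (σ√T) = (ln(228.05/225.37) + (0.0619−0.0397+0.4577²/2)·0.3409) / 0.267236 = (0.011821 + 0.043275) / 0.267236 = 0.206173
d₂ = d₁ − σ√T = 0.206173 − 0.267236 = -0.061062
e^{−rT} = 0.979119
e^{−qT} = 0.986557
N(d₁) = 0.581672,  N(d₂) = 0.475655
Call price V = S·e^{−qT}·N(d₁) − K·e^{−rT}·N(d₂) = 130.867184 − 104.959941 = 25.907243
ρ = K·T·e^{−rT}·N(d₂) = 35.780844

price = 25.907243
ρ = 35.780844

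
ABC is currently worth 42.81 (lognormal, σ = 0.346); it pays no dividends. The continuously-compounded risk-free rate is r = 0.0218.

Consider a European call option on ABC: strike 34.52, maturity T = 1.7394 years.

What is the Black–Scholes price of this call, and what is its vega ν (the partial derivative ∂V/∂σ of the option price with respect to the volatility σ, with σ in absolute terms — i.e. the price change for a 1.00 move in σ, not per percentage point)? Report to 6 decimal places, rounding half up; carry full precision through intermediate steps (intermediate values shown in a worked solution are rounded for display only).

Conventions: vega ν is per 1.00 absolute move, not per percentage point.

σ√T = 0.346·√1.7394 = 0.456327
d₁ = (ln(S/K) + (r+σ²/2)T) / (σ√T) = (ln(42.81/34.52) + (0.0218+0.346²/2)·1.7394) / 0.456327 = (0.215233 + 0.142036) / 0.456327 = 0.782923
d₂ = d₁ − σ√T = 0.782923 − 0.456327 = 0.326597
e^{−rT} = 0.962791
N(d₁) = 0.783164,  N(d₂) = 0.628014
Call price V = S·N(d₁) − K·e^{−rT}·N(d₂) = 33.527248 − 20.872372 = 12.654876
φ(d₁) = (1/√(2π))·e^{−d₁²/2} = 0.293633
ν = S·φ(d₁)·√T = 16.578702

price = 12.654876
ν = 16.578702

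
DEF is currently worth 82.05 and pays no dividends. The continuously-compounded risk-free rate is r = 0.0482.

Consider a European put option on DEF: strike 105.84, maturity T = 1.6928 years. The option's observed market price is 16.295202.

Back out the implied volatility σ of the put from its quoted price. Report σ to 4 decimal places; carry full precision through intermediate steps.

At σ = 0.1141 the Black–Scholes value reproduces the quote:
σ√T = 0.1141·√1.6928 = 0.148453
d₁ = (ln(S/K) + (r+σ²/2)T) / (σ√T) = (ln(82.05/105.84) + (0.0482+0.1141²/2)·1.6928) / 0.148453 = (-0.254600 + 0.092612) / 0.148453 = -1.091172
d₂ = d₁ − σ√T = -1.091172 − 0.148453 = -1.239625
e^{−rT} = 0.921647
N(−d₁) = 0.862401,  N(−d₂) = 0.892443
V = K·e^{−rT}·N(−d₂) − S·N(−d₁) = 87.055243 − 70.760041 = 16.295202 (equal to the quote); since ∂V/∂σ > 0 for all σ, the implied volatility is unique

sigma = 0.1141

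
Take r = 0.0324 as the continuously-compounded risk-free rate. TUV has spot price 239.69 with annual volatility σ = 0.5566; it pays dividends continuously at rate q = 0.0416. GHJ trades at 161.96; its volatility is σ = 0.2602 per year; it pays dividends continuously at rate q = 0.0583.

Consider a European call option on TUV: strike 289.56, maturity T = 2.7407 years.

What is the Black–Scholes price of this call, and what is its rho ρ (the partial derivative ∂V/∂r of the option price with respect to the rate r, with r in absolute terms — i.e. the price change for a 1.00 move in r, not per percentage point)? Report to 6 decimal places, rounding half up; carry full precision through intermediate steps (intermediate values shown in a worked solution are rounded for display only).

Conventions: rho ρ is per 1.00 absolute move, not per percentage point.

σ√T = 0.5566·√2.7407 = 0.921455
d₁ = (ln(S/K) + (r−q+σ²/2)T) / (σ√T) = (ln(239.69/289.56) + (0.0324−0.0416+0.5566²/2)·2.7407) / 0.921455 = (-0.189016 + 0.399325) / 0.921455 = 0.228236
d₂ = d₁ − σ√T = 0.228236 − 0.921455 = -0.693219
e^{−rT} = 0.915030
e^{−qT} = 0.892246
N(d₁) = 0.590268,  N(d₂) = 0.244086
Call price V = S·e^{−qT}·N(d₁) − K·e^{−rT}·N(d₂) = 126.236291 − 64.672071 = 61.564220
ρ = K·T·e^{−rT}·N(d₂) = 177.246746

price = 61.564220
ρ = 177.246746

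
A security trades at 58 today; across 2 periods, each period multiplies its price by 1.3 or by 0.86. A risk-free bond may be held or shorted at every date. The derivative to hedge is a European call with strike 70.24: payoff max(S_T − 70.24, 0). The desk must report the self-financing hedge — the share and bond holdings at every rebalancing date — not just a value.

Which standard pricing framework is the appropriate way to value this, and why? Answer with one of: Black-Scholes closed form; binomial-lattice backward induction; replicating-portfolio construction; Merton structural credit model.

framework: replicating-portfolio construction

Key observation: a price alone would not answer the question — the per-node share/bond construction on the spot-58, 1.3/0.86 tree is required, and only the replicating-portfolio method yields it.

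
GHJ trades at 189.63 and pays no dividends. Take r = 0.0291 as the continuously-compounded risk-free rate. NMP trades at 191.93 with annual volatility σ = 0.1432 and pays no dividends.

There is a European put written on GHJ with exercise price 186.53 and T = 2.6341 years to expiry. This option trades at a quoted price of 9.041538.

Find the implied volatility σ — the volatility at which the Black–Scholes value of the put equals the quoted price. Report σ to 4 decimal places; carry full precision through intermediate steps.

At σ = 0.1375 the Black–Scholes value reproduces the quote:
σ√T = 0.1375·√2.6341 = 0.223161
d₁ = (ln(S/K) + (r+σ²/2)T) / (σ√T) = (ln(189.63/186.53) + (0.0291+0.1375²/2)·2.6341) / 0.223161 = (0.016483 + 0.101553) / 0.223161 = 0.528925
d₂ = d₁ − σ√T = 0.528925 − 0.223161 = 0.305763
e^{−rT} = 0.926212
N(−d₁) = 0.298429,  N(−d₂) = 0.379892
V = K·e^{−rT}·N(−d₂) − S·N(−d₁) = 65.632600 − 56.591062 = 9.041538 (the quoted price), and the Black–Scholes price is strictly increasing in σ, so σ is unique

sigma = 0.1375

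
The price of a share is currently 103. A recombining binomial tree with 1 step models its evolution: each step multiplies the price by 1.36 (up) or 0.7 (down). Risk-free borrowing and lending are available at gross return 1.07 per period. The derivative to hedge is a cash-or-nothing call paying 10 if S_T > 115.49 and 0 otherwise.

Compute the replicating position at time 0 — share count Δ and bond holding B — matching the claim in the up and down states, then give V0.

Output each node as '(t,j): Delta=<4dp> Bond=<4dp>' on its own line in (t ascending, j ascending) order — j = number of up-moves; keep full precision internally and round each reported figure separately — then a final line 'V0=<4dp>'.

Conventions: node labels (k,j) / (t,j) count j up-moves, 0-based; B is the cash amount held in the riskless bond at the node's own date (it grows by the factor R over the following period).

Since d<R<u, set p* = (R−d)/(u−d) = 0.5606; price each node as the discounted p*-expectation of its children.
Payoffs at expiry: V(1,0)=0.0000, V(1,1)=10.0000
  t=0,j=0: stock 103.0000 → up 140.0800 (V=10.0000), down 72.1000 (V=0.0000). Price 5.2393; hedge Δ=0.1471, bond B=-9.9122.
As a check, the time-0 holding Δ(0,0)·S0 + B(0,0) comes to 5.2393 — exactly V0.

(0,0): Delta=0.1471 Bond=-9.9122
V0=5.2393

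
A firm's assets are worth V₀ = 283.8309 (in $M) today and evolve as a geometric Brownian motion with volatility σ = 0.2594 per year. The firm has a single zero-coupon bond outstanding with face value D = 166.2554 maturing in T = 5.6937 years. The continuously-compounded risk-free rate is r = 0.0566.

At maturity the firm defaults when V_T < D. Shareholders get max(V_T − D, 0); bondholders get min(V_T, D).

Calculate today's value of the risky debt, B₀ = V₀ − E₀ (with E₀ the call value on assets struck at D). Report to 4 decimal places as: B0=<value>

Equity is a call on the firm's assets struck at D = 166.2554:
d₁ = [ln(V₀/D) + (r + σ²/2)T] / (σ√T)
   = [ln(283.8309/166.2554) + (0.0566 + 0.5·0.2594²)·5.6937] / (0.2594·√5.6937)
   = [0.534853 + 0.513823] / 0.618967 = 1.694238
d₂ = d₁ − σ√T = 1.694238 − 0.618967 = 1.075271
N(d₁) = 0.954890,  N(d₂) = 0.858873,  e^(−rT) = 0.724507
E₀ = V₀·N(d₁) − D·e^(−rT)·N(d₂)
   = 283.8309·0.954890 − 166.2554·0.724507·0.858873 = 167.573187
B₀ = V₀ − E₀ = 283.8309 − 167.573187 = 116.257713

B0=116.2577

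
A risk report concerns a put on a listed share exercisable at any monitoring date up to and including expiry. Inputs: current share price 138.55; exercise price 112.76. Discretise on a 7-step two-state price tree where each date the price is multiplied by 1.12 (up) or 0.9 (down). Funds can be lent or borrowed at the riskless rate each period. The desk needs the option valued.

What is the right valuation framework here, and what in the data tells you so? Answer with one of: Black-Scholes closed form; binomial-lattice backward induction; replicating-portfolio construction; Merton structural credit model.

Key observation: the exercise right at every one of the 7 steps is what matters: each node needs max(112.76 − S, continuation), which only the stepwise tree valuation starting from spot 138.55 delivers.

framework: binomial-lattice backward induction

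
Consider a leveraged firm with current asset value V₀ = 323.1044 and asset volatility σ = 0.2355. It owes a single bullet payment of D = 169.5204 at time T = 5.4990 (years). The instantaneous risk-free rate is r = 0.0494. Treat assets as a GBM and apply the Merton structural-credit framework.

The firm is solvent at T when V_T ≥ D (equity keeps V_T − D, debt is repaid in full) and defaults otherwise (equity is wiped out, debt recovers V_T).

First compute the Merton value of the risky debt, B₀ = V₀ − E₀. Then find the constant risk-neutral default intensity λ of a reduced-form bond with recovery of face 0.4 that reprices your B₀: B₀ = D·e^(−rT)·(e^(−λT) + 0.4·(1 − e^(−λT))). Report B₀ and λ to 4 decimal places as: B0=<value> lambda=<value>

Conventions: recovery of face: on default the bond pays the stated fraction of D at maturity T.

B0=126.9847 lambda=0.0053

Equity is a call on the firm's assets struck at D = 169.5204:
d₁ = [ln(V₀/D) + (r + σ²/2)T] / (σ√T)
   = [ln(323.1044/169.5204) + (0.0494 + 0.5·0.2355²)·5.4990] / (0.2355·√5.4990)
   = [0.645002 + 0.424139] / 0.552246 = 1.935986
d₂ = d₁ − σ√T = 1.935986 − 0.552246 = 1.383739
N(d₁) = 0.973565,  N(d₂) = 0.916781,  e^(−rT) = 0.762120
E₀ = V₀·N(d₁) − D·e^(−rT)·N(d₂)
   = 323.1044·0.973565 − 169.5204·0.762120·0.916781 = 196.119744
B₀ = V₀ − E₀ = 323.1044 − 196.119744 = 126.984656
e^(−λT) = (B₀·e^(rT)/D − 0.4)/(1 − 0.4) = (126.9847·1.312128/169.5204 − 0.4)/0.6 = 0.97148661
λ = −ln(0.97148661)/5.4990 = 0.005261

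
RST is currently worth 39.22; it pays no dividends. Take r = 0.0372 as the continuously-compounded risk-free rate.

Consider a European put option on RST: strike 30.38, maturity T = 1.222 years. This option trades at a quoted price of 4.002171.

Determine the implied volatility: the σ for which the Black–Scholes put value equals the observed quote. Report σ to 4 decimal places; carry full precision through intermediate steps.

At σ = 0.5505 the Black–Scholes value reproduces the quote:
σ√T = 0.5505·√1.222 = 0.608545
d₁ = (ln(S/K) + (r+σ²/2)T) / (σ√T) = (ln(39.22/30.38) + (0.0372+0.5505²/2)·1.222) / 0.608545 = (0.255402 + 0.230622) / 0.608545 = 0.798666
d₂ = d₁ − σ√T = 0.798666 − 0.608545 = 0.190121
e^{−rT} = 0.955559
N(−d₁) = 0.212242,  N(−d₂) = 0.424607
V = K·e^{−rT}·N(−d₂) − S·N(−d₁) = 12.326305 − 8.324134 = 4.002171 (equal to the quote); since ∂V/∂σ > 0 for all σ, the implied volatility is unique

sigma = 0.5505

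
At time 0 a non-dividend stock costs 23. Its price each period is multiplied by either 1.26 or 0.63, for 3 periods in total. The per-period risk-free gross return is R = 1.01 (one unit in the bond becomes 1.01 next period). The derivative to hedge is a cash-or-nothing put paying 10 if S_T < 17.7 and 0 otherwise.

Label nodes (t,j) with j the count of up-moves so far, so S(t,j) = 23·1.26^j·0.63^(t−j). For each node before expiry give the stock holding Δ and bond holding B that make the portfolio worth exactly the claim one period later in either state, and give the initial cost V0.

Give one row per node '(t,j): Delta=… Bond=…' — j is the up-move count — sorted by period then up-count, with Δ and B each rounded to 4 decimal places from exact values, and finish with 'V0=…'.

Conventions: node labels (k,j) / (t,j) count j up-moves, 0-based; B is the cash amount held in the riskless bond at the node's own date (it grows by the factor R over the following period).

Under the risk-neutral measure, an up-move has probability p* = (R−d)/(u−d) = 0.6032 and values discount at R = 1.01.
Expiry values: V(3,0)=10.0000, V(3,1)=10.0000, V(3,2)=0.0000, V(3,3)=0.0000
(2,0): S=9.1287. Δ = (V_up−V_dn)/(S_up−S_dn) = (10.0000−10.0000)/(11.5022−5.7511) = 0.0000. V = [p*·10.0000 + (1−p*)·10.0000]/1.01 = 9.9010. B = V − Δ·S = 9.9010.
(2,1): S=18.2574. Δ = (V_up−V_dn)/(S_up−S_dn) = (0.0000−10.0000)/(23.0043−11.5022) = -0.8694. V = [p*·0.0000 + (1−p*)·10.0000]/1.01 = 3.9290. B = V − Δ·S = 19.8020.
(2,2): S=36.5148. Δ = (V_up−V_dn)/(S_up−S_dn) = (0.0000−0.0000)/(46.0086−23.0043) = 0.0000. V = [p*·0.0000 + (1−p*)·0.0000]/1.01 = 0.0000. B = V − Δ·S = 0.0000.
(1,0): S=14.4900. Δ = (V_up−V_dn)/(S_up−S_dn) = (3.9290−9.9010)/(18.2574−9.1287) = -0.6542. V = [p*·3.9290 + (1−p*)·9.9010]/1.01 = 6.2365. B = V − Δ·S = 15.7159.
(1,1): S=28.9800. Δ = (V_up−V_dn)/(S_up−S_dn) = (0.0000−3.9290)/(36.5148−18.2574) = -0.2152. V = [p*·0.0000 + (1−p*)·3.9290]/1.01 = 1.5437. B = V − Δ·S = 7.7801.
(0,0): S=23.0000. Δ = (V_up−V_dn)/(S_up−S_dn) = (1.5437−6.2365)/(28.9800−14.4900) = -0.3239. V = [p*·1.5437 + (1−p*)·6.2365]/1.01 = 3.3722. B = V − Δ·S = 10.8210.
Sanity check at the root: Δ(0,0)·S0 + B(0,0) reproduces V0 = 3.3722.

(0,0): Delta=-0.3239 Bond=10.8210
(1,0): Delta=-0.6542 Bond=15.7159
(1,1): Delta=-0.2152 Bond=7.7801
(2,0): Delta=0.0000 Bond=9.9010
(2,1): Delta=-0.8694 Bond=19.8020
(2,2): Delta=0.0000 Bond=0.0000
V0=3.3722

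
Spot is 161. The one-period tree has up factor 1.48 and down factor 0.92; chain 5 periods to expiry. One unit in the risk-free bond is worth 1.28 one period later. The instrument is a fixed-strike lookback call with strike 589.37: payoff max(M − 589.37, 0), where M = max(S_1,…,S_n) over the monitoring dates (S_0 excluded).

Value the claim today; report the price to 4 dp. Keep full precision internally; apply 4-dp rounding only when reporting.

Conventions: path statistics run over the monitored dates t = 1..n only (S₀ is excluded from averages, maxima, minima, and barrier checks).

With p* = (R−d)/(u−d) = 0.6429, sum probability × payoff across the paths and divide by R^5.
Enumerate all 2^5 = 32 price paths (U = up ×1.48, D = down ×0.92); each path with k up-moves has probability p*^k·(1−p*)^(5−k).
DDDDD: M=148.1200, payoff=0.0000, prob=0.005810
UDDDD: M=238.2800, payoff=0.0000, prob=0.010459
DUDDD: M=219.2176, payoff=0.0000, prob=0.010459
UUDDD: M=352.6544, payoff=0.0000, prob=0.018826
DDUDD: M=201.6802, payoff=0.0000, prob=0.010459
UDUDD: M=324.4420, payoff=0.0000, prob=0.018826
DUUDD: M=324.4420, payoff=0.0000, prob=0.018826
UUUDD: M=521.9285, payoff=0.0000, prob=0.033887
DDDUD: M=185.5458, payoff=0.0000, prob=0.010459
UDDUD: M=298.4867, payoff=0.0000, prob=0.018826
DUDUD: M=298.4867, payoff=0.0000, prob=0.018826
UUDUD: M=480.1742, payoff=0.0000, prob=0.033887
DDUUD: M=298.4867, payoff=0.0000, prob=0.018826
UDUUD: M=480.1742, payoff=0.0000, prob=0.033887
DUUUD: M=480.1742, payoff=0.0000, prob=0.033887
UUUUD: M=772.4542, payoff=183.0842, prob=0.060996
DDDDU: M=170.7021, payoff=0.0000, prob=0.010459
UDDDU: M=274.6077, payoff=0.0000, prob=0.018826
DUDDU: M=274.6077, payoff=0.0000, prob=0.018826
UUDDU: M=441.7603, payoff=0.0000, prob=0.033887
DDUDU: M=274.6077, payoff=0.0000, prob=0.018826
UDUDU: M=441.7603, payoff=0.0000, prob=0.033887
DUUDU: M=441.7603, payoff=0.0000, prob=0.033887
UUUDU: M=710.6579, payoff=121.2879, prob=0.060996
DDDUU: M=274.6077, payoff=0.0000, prob=0.018826
UDDUU: M=441.7603, payoff=0.0000, prob=0.033887
DUDUU: M=441.7603, payoff=0.0000, prob=0.033887
UUDUU: M=710.6579, payoff=121.2879, prob=0.060996
DDUUU: M=441.7603, payoff=0.0000, prob=0.033887
UDUUU: M=710.6579, payoff=121.2879, prob=0.060996
DUUUU: M=710.6579, payoff=121.2879, prob=0.060996
UUUUU: M=1143.2322, payoff=553.8622, prob=0.109792
Price = Σ prob·payoff / R^5 = 101.569436 / 3.435974 = 29.5606

price = 29.5606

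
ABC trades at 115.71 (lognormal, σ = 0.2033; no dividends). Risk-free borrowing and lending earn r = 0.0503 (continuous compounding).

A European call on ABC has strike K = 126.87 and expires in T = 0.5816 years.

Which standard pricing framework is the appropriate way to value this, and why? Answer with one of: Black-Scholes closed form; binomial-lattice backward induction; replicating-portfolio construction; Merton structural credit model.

framework: Black-Scholes closed form

Key observation: with ABC following a GBM at constant σ and r, the European call struck at 126.87 prices in closed form — nothing here needs a stepwise model or a balance sheet.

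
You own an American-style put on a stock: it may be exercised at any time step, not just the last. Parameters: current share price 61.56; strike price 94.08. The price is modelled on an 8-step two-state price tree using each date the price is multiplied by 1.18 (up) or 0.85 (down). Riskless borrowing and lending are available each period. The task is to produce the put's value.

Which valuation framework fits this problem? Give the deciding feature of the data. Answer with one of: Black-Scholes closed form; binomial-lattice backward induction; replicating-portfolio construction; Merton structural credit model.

Key observation: an American put (K = 94.08, S₀ = 61.56) on a 8-date tree has no closed form — the optimal stopping decision is embedded and must be resolved recursively from expiry.

framework: binomial-lattice backward induction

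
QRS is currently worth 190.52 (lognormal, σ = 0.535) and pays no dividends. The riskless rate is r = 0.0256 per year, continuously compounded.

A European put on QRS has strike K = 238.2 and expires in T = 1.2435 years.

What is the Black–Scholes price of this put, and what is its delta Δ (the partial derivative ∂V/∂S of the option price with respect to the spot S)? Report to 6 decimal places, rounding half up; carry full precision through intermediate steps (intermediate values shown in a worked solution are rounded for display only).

price = 71.945798
Δ = -0.509066

σ√T = 0.535·√1.2435 = 0.596591
d₁ = (ln(S/K) + (r+σ²/2)T) / (σ√T) = (ln(190.52/238.2) + (0.0256+0.535²/2)·1.2435) / 0.596591 = (-0.223353 + 0.209794) / 0.596591 = -0.022728
d₂ = d₁ − σ√T = -0.022728 − 0.596591 = -0.619319
e^{−rT} = 0.968668
N(−d₁) = 0.509066,  N(−d₂) = 0.732147
Put price V = K·e^{−rT}·N(−d₂) − S·N(−d₁) = 168.933146 − 96.987348 = 71.945798
Δ = −N(−d₁) = -0.509066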